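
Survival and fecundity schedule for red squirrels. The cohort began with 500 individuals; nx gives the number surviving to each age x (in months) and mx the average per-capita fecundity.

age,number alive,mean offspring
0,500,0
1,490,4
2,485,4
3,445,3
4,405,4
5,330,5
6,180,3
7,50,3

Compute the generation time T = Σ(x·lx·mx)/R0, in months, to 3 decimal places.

3.139

lx = nx/n0 = nx/500: 1, 0.98, 0.97, 0.89, 0.81, 0.66, 0.36, 0.1
lx·mx: 0, 3.92, 3.88, 2.67, 3.24, 3.3, 1.08, 0.3 → R0 = 18.39
x·lx·mx: 0, 3.92, 7.76, 8.01, 12.96, 16.5, 6.48, 2.1 → Σ = 57.73
T = 57.73 / 18.39 = 3.139206… → 3.139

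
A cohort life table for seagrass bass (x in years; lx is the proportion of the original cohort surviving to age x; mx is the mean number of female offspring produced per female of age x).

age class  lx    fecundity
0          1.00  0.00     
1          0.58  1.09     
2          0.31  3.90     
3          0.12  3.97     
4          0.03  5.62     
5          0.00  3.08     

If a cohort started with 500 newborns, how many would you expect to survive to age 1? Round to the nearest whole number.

290

Expected survivors = N0 · l_1 = 500 × 0.58 = 290 → 290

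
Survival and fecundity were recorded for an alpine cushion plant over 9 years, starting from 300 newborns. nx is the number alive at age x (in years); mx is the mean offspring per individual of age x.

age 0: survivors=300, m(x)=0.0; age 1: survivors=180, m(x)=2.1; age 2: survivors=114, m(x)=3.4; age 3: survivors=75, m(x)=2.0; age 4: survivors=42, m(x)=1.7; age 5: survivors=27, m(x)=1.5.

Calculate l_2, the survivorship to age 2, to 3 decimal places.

l_2 = n_2/n_0 = 114/300 = 0.38 → 0.380

0.380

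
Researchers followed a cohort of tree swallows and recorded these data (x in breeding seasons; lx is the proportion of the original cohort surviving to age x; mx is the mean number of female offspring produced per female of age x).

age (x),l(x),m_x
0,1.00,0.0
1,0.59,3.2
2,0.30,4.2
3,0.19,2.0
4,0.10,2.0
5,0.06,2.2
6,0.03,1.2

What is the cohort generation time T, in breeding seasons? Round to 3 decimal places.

1.854

lx·mx: 0, 1.888, 1.26, 0.38, 0.2, 0.132, 0.036 → R0 = 3.896
x·lx·mx: 0, 1.888, 2.52, 1.14, 0.8, 0.66, 0.216 → Σ = 7.224
T = 7.224 / 3.896 = 1.854209… → 1.854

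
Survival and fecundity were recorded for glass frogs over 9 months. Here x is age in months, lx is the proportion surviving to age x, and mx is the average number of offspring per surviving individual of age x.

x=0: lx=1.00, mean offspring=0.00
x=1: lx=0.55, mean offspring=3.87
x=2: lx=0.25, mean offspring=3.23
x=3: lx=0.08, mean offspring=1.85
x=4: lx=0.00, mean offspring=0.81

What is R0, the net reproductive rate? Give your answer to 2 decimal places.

3.08

lx·mx by age: 0, 2.1285, 0.8075, 0.148, 0
R0 = Σ lx·mx = 3.084 → 3.08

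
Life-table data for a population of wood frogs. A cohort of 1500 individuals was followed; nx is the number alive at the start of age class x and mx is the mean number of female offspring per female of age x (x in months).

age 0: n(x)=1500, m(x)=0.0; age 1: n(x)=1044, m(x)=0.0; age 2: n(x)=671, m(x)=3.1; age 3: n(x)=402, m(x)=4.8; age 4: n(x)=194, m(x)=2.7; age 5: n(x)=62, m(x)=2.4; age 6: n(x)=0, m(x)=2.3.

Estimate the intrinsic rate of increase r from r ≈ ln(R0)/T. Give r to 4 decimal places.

0.4168

lx = nx/n0 = nx/1500: 1, 0.696, 0.44733…, 0.268, 0.12933…, 0.04133…, 0
R0 = Σ lx·mx = 0 + 0 + 1.38673… + 1.2864 + 0.3492… + 0.0992… + 0 = 3.121533…
Σ x·lx·mx = 8.525467…; T = 8.525467…/3.121533… = 2.73118…
r ≈ ln(R0)/T = ln(3.121533…)/2.73118… = 0.416789… → 0.4168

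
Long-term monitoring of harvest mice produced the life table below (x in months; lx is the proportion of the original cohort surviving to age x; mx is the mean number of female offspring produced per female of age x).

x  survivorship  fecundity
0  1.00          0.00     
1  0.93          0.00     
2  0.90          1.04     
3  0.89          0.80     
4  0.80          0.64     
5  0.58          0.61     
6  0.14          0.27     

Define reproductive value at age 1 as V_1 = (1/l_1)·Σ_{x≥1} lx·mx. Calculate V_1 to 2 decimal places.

2.74

lx·mx for x ≥ 1: 0, 0.936, 0.712, 0.512, 0.3538, 0.0378 → sum = 2.5516
V_1 = 2.5516 / l_1 = 2.5516 / 0.93 = 2.743656… → 2.74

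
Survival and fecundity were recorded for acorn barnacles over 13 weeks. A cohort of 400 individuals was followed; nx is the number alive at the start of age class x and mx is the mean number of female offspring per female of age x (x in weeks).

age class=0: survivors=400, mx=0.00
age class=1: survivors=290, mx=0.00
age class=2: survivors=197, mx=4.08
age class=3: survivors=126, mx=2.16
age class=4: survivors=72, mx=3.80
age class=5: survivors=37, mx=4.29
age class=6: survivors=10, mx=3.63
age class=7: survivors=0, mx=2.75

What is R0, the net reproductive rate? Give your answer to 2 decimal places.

lx = nx/n0 = nx/400: 1, 0.725, 0.4925, 0.315, 0.18, 0.0925, 0.025, 0
lx·mx by age: 0, 0, 2.0094, 0.6804, 0.684, 0.396825, 0.09075, 0
R0 = Σ lx·mx = 3.861375 → 3.86

3.86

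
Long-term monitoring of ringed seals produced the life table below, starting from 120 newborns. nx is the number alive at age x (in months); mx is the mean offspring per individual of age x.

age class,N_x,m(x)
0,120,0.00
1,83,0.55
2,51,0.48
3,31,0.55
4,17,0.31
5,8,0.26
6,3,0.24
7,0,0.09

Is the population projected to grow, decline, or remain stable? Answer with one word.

lx = nx/n0 = nx/120: 1, 0.69167…, 0.425, 0.25833…, 0.14167…, 0.06667…, 0.025, 0
R0 = Σ lx·mx = 0 + 0.380417… + 0.204 + 0.142083… + 0.043917… + 0.017333… + 0.006 + 0 = 0.79375…
R0 < 1, so the population is declining.

declining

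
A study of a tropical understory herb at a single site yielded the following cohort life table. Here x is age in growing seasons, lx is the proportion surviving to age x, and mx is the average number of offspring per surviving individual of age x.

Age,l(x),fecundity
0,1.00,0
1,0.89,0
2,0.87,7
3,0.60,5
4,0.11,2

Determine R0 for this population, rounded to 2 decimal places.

9.31

lx·mx by age: 0, 0, 6.09, 3, 0.22
R0 = Σ lx·mx = 9.31 → 9.31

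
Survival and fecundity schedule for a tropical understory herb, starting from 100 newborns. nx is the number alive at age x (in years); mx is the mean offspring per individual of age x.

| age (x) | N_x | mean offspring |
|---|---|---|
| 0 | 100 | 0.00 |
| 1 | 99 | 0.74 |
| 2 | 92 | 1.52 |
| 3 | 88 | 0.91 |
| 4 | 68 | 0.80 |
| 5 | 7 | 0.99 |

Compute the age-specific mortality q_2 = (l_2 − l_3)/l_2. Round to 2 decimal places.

0.04

lx = nx/n0 = nx/100: 1, 0.99, 0.92, 0.88, 0.68, 0.07
q_2 = (l_2 − l_3) / l_2 = (0.92 − 0.88) / 0.92
     = 0.04 / 0.92 = 0.043478… → 0.04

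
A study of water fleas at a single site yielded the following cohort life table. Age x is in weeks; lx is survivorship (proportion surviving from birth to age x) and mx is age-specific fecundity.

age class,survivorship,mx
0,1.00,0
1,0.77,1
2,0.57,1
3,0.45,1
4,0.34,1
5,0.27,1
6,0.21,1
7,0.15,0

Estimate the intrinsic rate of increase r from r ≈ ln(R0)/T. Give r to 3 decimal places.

0.346

R0 = Σ lx·mx = 0 + 0.77 + 0.57 + 0.45 + 0.34 + 0.27 + 0.21 + 0 = 2.61
Σ x·lx·mx = 7.23; T = 7.23/2.61 = 2.77011…
r ≈ ln(R0)/T = ln(2.61)/2.77011… = 0.34632… → 0.346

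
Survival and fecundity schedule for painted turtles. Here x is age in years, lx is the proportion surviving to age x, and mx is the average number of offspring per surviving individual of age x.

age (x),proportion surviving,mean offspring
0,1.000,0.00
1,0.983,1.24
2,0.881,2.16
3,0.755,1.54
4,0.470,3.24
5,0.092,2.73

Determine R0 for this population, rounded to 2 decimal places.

lx·mx by age: 0, 1.21892, 1.90296, 1.1627, 1.5228, 0.25116
R0 = Σ lx·mx = 6.05854 → 6.06

6.06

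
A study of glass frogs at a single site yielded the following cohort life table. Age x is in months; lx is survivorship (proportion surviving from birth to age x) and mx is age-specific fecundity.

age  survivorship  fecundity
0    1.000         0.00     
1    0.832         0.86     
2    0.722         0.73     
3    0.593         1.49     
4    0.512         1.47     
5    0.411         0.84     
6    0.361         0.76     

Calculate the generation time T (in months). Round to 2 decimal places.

lx·mx: 0, 0.71552, 0.52706, 0.88357, 0.75264, 0.34524, 0.27436 → R0 = 3.49839
x·lx·mx: 0, 0.71552, 1.05412, 2.65071, 3.01056, 1.7262, 1.64616 → Σ = 10.80327
T = 10.80327 / 3.49839 = 3.088069… → 3.09

3.09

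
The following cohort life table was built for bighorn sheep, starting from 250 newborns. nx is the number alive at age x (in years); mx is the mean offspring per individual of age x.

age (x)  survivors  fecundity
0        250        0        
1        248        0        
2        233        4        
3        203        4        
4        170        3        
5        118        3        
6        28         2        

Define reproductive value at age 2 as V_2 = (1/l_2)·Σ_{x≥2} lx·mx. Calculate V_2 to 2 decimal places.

lx = nx/n0 = nx/250: 1, 0.992, 0.932, 0.812, 0.68, 0.472, 0.112
lx·mx for x ≥ 2: 3.728, 3.248, 2.04, 1.416, 0.224 → sum = 10.656
V_2 = 10.656 / l_2 = 10.656 / 0.932 = 11.433476… → 11.43

11.43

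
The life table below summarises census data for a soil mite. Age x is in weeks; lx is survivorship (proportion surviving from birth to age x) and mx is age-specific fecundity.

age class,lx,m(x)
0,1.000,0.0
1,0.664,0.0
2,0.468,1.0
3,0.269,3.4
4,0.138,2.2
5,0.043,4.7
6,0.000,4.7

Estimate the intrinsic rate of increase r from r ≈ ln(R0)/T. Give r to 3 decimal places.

0.203

R0 = Σ lx·mx = 0 + 0 + 0.468 + 0.9146 + 0.3036 + 0.2021 + 0 = 1.8883
Σ x·lx·mx = 5.9047; T = 5.9047/1.8883 = 3.12699…
r ≈ ln(R0)/T = ln(1.8883)/3.12699… = 0.20329… → 0.203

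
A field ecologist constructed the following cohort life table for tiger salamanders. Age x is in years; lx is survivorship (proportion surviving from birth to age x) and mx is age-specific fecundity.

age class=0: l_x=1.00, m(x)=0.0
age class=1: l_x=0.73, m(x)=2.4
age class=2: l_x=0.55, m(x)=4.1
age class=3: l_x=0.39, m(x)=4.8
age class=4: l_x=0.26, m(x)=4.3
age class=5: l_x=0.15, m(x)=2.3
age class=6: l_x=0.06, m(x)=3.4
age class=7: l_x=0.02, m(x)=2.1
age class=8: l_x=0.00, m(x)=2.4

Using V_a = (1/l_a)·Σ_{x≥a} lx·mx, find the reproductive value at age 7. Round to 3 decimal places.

2.100

lx·mx for x ≥ 7: 0.042, 0 → sum = 0.042
V_7 = 0.042 / l_7 = 0.042 / 0.02 = 2.1 → 2.100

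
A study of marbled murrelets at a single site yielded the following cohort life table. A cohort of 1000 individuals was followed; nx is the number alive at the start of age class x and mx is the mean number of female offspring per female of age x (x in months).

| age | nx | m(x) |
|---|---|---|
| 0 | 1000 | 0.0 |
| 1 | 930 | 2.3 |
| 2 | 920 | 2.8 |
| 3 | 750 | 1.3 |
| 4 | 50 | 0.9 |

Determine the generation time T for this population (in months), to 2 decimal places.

1.81

lx = nx/n0 = nx/1000: 1, 0.93, 0.92, 0.75, 0.05
lx·mx: 0, 2.139, 2.576, 0.975, 0.045 → R0 = 5.735
x·lx·mx: 0, 2.139, 5.152, 2.925, 0.18 → Σ = 10.396
T = 10.396 / 5.735 = 1.812729… → 1.81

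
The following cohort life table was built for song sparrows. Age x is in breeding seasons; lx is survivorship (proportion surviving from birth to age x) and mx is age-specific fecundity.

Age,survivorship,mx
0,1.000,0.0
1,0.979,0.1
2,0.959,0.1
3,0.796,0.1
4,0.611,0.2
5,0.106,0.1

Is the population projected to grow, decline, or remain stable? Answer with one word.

declining

R0 = Σ lx·mx = 0 + 0.0979 + 0.0959 + 0.0796 + 0.1222 + 0.0106 = 0.4062
R0 < 1, so the population is declining.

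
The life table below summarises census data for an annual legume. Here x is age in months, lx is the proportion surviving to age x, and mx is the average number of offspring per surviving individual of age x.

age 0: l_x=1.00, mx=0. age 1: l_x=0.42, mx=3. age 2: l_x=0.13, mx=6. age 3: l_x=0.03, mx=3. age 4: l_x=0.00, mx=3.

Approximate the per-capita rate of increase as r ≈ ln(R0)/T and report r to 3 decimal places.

0.521

R0 = Σ lx·mx = 0 + 1.26 + 0.78 + 0.09 + 0 = 2.13
Σ x·lx·mx = 3.09; T = 3.09/2.13 = 1.4507…
r ≈ ln(R0)/T = ln(2.13)/1.4507… = 0.52121… → 0.521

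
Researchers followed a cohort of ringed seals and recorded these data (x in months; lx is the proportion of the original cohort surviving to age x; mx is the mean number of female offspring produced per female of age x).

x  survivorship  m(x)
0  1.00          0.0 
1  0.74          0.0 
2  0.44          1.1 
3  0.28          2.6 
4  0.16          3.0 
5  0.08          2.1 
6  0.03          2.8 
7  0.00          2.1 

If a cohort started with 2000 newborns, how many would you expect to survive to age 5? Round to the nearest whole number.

160

Expected survivors = N0 · l_5 = 2000 × 0.08 = 160 → 160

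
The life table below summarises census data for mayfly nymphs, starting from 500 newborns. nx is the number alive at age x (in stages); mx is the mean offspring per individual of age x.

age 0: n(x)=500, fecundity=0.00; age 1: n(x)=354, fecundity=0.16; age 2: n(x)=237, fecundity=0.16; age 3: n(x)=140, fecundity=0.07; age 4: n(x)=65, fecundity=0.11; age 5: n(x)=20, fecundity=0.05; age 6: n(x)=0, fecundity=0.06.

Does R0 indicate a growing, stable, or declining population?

declining

lx = nx/n0 = nx/500: 1, 0.708, 0.474, 0.28, 0.13, 0.04, 0
R0 = Σ lx·mx = 0 + 0.11328 + 0.07584 + 0.0196 + 0.0143 + 0.002 + 0 = 0.22502
R0 < 1, so the population is declining.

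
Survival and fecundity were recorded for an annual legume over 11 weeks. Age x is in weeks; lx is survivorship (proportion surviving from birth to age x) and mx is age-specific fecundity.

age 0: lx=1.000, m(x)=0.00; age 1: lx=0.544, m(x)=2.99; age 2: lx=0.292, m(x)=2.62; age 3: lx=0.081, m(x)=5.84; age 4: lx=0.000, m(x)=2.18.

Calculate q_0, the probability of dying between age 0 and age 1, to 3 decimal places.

0.456

q_0 = (l_0 − l_1) / l_0 = (1 − 0.544) / 1
     = 0.456 / 1 = 0.456 → 0.456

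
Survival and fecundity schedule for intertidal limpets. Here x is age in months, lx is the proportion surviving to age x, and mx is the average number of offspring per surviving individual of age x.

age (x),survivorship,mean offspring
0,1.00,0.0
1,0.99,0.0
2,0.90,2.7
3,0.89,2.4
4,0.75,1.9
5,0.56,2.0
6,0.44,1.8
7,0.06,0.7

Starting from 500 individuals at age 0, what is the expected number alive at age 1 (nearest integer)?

Expected survivors = N0 · l_1 = 500 × 0.99 = 495 → 495

495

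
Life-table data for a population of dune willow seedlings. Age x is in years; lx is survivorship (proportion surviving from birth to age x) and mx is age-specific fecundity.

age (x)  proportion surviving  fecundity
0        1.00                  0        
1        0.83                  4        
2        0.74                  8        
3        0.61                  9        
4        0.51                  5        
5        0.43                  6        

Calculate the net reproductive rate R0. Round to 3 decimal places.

lx·mx by age: 0, 3.32, 5.92, 5.49, 2.55, 2.58
R0 = Σ lx·mx = 19.86 → 19.860

19.860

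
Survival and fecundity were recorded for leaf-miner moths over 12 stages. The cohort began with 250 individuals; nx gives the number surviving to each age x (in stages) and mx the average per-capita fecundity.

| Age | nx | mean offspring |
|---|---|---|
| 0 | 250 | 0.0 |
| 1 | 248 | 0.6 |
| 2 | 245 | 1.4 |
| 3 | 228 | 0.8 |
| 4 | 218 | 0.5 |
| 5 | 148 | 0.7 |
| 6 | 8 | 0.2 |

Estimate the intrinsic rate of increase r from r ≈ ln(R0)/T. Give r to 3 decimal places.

0.480

lx = nx/n0 = nx/250: 1, 0.992, 0.98, 0.912, 0.872, 0.592, 0.032
R0 = Σ lx·mx = 0 + 0.5952 + 1.372 + 0.7296 + 0.436 + 0.4144 + 0.0064 = 3.5536
Σ x·lx·mx = 9.3824; T = 9.3824/3.5536 = 2.64025…
r ≈ ln(R0)/T = ln(3.5536)/2.64025… = 0.48024… → 0.480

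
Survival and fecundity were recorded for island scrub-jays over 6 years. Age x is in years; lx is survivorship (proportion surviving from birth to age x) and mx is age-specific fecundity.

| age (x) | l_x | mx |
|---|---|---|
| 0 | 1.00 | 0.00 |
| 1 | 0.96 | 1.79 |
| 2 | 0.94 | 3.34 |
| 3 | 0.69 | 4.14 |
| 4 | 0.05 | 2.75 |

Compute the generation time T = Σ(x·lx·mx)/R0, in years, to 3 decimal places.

2.180

lx·mx: 0, 1.7184, 3.1396, 2.8566, 0.1375 → R0 = 7.8521
x·lx·mx: 0, 1.7184, 6.2792, 8.5698, 0.55 → Σ = 17.1174
T = 17.1174 / 7.8521 = 2.179977… → 2.180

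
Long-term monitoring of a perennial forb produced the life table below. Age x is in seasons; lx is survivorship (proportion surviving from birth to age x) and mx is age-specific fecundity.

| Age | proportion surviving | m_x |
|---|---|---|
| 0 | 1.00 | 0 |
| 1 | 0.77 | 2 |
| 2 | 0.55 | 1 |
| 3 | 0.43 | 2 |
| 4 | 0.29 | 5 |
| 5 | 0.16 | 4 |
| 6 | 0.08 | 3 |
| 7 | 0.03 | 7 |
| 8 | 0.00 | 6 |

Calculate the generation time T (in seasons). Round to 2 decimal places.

lx·mx: 0, 1.54, 0.55, 0.86, 1.45, 0.64, 0.24, 0.21, 0 → R0 = 5.49
x·lx·mx: 0, 1.54, 1.1, 2.58, 5.8, 3.2, 1.44, 1.47, 0 → Σ = 17.13
T = 17.13 / 5.49 = 3.120219… → 3.12

3.12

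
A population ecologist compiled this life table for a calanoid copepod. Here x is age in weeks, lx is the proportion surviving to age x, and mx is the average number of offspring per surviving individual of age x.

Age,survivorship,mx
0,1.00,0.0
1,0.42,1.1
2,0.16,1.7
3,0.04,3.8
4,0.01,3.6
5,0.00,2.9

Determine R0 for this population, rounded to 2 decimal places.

lx·mx by age: 0, 0.462, 0.272, 0.152, 0.036, 0
R0 = Σ lx·mx = 0.922 → 0.92

0.92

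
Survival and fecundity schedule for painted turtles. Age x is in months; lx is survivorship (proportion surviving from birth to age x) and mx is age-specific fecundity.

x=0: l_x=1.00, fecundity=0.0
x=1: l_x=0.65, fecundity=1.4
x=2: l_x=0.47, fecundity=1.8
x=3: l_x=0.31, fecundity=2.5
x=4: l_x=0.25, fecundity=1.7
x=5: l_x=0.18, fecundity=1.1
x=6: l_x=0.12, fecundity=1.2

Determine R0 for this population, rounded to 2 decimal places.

lx·mx by age: 0, 0.91, 0.846, 0.775, 0.425, 0.198, 0.144
R0 = Σ lx·mx = 3.298 → 3.30

3.30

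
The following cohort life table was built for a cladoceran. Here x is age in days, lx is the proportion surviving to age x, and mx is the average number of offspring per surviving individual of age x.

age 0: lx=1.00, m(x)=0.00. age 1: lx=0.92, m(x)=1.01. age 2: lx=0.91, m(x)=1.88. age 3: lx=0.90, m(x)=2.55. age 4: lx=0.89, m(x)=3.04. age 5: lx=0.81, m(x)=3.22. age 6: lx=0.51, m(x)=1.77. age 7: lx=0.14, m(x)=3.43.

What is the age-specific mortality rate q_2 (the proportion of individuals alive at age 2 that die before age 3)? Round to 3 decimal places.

q_2 = (l_2 − l_3) / l_2 = (0.91 − 0.9) / 0.91
     = 0.01 / 0.91 = 0.010989… → 0.011

0.011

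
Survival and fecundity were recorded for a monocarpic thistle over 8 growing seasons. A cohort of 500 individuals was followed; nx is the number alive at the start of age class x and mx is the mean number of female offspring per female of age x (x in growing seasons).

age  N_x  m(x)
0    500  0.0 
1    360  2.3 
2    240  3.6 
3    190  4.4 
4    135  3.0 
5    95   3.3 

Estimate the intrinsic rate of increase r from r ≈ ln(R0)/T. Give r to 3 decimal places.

0.736

lx = nx/n0 = nx/500: 1, 0.72, 0.48, 0.38, 0.27, 0.19
R0 = Σ lx·mx = 0 + 1.656 + 1.728 + 1.672 + 0.81 + 0.627 = 6.493
Σ x·lx·mx = 16.503; T = 16.503/6.493 = 2.54166…
r ≈ ln(R0)/T = ln(6.493)/2.54166… = 0.73602… → 0.736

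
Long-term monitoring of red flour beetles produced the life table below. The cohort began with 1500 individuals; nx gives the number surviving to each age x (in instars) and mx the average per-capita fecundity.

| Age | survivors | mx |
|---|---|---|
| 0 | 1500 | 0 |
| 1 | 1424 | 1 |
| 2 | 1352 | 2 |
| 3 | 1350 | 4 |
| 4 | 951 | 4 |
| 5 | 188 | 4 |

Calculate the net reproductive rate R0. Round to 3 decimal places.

9.389

lx = nx/n0 = nx/1500: 1, 0.94933…, 0.90133…, 0.9, 0.634, 0.12533…
lx·mx by age: 0, 0.949333…, 1.802667…, 3.6, 2.536, 0.501333…
R0 = Σ lx·mx = 9.389333… → 9.389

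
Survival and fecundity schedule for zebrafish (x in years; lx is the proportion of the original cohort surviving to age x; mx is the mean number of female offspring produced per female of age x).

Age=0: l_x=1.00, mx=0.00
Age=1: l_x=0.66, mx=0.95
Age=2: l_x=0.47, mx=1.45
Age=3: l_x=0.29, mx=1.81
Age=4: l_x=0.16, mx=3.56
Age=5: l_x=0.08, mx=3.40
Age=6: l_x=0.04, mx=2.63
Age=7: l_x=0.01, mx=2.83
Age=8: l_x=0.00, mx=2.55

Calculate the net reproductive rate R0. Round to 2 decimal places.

lx·mx by age: 0, 0.627, 0.6815, 0.5249, 0.5696, 0.272, 0.1052, 0.0283, 0
R0 = Σ lx·mx = 2.8085 → 2.81

2.81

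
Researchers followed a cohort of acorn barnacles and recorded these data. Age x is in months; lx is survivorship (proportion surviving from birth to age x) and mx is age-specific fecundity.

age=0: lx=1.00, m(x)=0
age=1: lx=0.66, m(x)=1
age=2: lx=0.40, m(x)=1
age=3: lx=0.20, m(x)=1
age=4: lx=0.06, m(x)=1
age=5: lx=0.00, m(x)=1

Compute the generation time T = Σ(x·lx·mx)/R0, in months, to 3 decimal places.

lx·mx: 0, 0.66, 0.4, 0.2, 0.06, 0 → R0 = 1.32
x·lx·mx: 0, 0.66, 0.8, 0.6, 0.24, 0 → Σ = 2.3
T = 2.3 / 1.32 = 1.742424… → 1.742

1.742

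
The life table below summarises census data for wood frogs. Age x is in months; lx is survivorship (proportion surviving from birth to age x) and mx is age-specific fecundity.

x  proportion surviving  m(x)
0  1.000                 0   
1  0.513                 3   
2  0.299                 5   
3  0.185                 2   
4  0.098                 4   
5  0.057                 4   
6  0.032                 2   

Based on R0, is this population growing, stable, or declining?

R0 = Σ lx·mx = 0 + 1.539 + 1.495 + 0.37 + 0.392 + 0.228 + 0.064 = 4.088
R0 > 1, so the population is growing.

growing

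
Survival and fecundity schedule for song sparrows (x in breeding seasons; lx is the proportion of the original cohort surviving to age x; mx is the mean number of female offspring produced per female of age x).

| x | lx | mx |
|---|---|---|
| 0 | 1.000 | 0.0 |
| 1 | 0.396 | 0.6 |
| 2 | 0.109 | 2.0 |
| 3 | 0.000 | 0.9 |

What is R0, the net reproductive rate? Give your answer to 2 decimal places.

0.46

lx·mx by age: 0, 0.2376, 0.218, 0
R0 = Σ lx·mx = 0.4556 → 0.46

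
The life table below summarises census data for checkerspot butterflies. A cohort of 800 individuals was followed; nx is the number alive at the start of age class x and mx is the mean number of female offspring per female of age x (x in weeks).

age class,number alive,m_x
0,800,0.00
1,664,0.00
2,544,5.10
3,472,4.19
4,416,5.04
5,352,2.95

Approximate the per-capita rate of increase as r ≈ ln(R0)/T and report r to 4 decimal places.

0.7202

lx = nx/n0 = nx/800: 1, 0.83, 0.68, 0.59, 0.52, 0.44
R0 = Σ lx·mx = 0 + 0 + 3.468 + 2.4721 + 2.6208 + 1.298 = 9.8589
Σ x·lx·mx = 31.3255; T = 31.3255/9.8589 = 3.17738…
r ≈ ln(R0)/T = ln(9.8589)/3.17738… = 0.720207… → 0.7202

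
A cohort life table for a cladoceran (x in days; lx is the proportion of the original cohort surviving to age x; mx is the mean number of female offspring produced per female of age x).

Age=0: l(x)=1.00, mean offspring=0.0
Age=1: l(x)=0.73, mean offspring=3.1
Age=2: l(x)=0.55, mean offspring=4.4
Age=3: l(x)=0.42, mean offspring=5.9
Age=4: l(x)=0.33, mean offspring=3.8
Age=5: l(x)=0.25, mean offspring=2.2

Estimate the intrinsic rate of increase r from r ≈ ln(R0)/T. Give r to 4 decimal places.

R0 = Σ lx·mx = 0 + 2.263 + 2.42 + 2.478 + 1.254 + 0.55 = 8.965
Σ x·lx·mx = 22.303; T = 22.303/8.965 = 2.48779…
r ≈ ln(R0)/T = ln(8.965)/2.48779… = 0.881639… → 0.8816

0.8816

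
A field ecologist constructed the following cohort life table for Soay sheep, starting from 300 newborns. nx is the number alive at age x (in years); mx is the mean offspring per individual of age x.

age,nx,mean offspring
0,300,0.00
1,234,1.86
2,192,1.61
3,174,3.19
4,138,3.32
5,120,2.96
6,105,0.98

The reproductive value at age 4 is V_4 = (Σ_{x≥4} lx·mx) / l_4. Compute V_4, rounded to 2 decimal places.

6.64

lx = nx/n0 = nx/300: 1, 0.78, 0.64, 0.58, 0.46, 0.4, 0.35
lx·mx for x ≥ 4: 1.5272, 1.184, 0.343 → sum = 3.0542
V_4 = 3.0542 / l_4 = 3.0542 / 0.46 = 6.639565… → 6.64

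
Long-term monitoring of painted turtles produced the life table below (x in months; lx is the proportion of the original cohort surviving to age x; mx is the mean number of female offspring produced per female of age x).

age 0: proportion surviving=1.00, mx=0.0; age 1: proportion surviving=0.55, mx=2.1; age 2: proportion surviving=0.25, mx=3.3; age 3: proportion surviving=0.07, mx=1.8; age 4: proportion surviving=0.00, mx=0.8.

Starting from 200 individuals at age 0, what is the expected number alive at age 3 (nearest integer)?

Expected survivors = N0 · l_3 = 200 × 0.07 = 14 → 14

14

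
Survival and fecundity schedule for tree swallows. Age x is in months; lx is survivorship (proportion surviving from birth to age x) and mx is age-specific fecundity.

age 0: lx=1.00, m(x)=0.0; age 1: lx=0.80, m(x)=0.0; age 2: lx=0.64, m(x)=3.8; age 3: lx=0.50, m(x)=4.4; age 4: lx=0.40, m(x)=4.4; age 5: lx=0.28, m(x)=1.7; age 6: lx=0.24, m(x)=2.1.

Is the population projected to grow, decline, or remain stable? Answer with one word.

R0 = Σ lx·mx = 0 + 0 + 2.432 + 2.2 + 1.76 + 0.476 + 0.504 = 7.372
R0 > 1, so the population is growing.

growing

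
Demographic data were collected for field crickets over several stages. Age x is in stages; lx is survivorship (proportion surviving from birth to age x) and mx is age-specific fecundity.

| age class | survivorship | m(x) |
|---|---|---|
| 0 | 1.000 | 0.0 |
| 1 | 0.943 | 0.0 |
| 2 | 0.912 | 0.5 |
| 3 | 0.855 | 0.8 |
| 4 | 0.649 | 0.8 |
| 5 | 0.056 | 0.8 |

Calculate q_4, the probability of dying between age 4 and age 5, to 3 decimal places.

q_4 = (l_4 − l_5) / l_4 = (0.649 − 0.056) / 0.649
     = 0.593 / 0.649 = 0.913713… → 0.914

0.914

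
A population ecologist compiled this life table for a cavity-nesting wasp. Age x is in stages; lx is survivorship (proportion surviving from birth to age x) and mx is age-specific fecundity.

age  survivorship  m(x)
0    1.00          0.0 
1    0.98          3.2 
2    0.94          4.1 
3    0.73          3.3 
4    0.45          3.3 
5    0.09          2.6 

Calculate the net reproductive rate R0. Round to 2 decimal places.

lx·mx by age: 0, 3.136, 3.854, 2.409, 1.485, 0.234
R0 = Σ lx·mx = 11.118 → 11.12

11.12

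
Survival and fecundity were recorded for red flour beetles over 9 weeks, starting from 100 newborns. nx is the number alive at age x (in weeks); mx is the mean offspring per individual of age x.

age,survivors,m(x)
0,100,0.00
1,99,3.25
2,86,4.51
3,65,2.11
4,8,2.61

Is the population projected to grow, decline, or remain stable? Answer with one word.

growing

lx = nx/n0 = nx/100: 1, 0.99, 0.86, 0.65, 0.08
R0 = Σ lx·mx = 0 + 3.2175 + 3.8786 + 1.3715 + 0.2088 = 8.6764
R0 > 1, so the population is growing.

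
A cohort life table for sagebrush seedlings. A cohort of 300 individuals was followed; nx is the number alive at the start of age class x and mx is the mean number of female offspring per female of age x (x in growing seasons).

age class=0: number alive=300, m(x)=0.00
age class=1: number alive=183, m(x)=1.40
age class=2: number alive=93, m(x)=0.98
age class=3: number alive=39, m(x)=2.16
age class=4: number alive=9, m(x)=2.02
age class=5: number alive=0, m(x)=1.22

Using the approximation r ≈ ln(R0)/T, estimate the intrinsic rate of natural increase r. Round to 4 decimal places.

lx = nx/n0 = nx/300: 1, 0.61, 0.31, 0.13, 0.03, 0
R0 = Σ lx·mx = 0 + 0.854 + 0.3038 + 0.2808 + 0.0606 + 0 = 1.4992
Σ x·lx·mx = 2.5464; T = 2.5464/1.4992 = 1.69851…
r ≈ ln(R0)/T = ln(1.4992)/1.69851… = 0.238405… → 0.2384

0.2384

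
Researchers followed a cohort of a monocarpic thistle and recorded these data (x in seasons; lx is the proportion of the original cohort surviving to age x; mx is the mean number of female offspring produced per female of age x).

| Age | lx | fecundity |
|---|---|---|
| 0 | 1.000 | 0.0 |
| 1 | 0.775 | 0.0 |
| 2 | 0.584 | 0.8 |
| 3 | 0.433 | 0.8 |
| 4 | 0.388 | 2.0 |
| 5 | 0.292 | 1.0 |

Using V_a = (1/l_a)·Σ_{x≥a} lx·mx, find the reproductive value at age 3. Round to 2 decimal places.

3.27

lx·mx for x ≥ 3: 0.3464, 0.776, 0.292 → sum = 1.4144
V_3 = 1.4144 / l_3 = 1.4144 / 0.433 = 3.266513… → 3.27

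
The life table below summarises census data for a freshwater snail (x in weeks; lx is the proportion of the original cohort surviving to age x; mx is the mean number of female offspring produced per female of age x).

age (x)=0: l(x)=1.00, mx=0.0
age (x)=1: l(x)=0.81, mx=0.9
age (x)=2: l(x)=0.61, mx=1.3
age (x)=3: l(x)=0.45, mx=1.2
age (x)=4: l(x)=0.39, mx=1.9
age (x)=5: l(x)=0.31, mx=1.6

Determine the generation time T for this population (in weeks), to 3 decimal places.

2.843

lx·mx: 0, 0.729, 0.793, 0.54, 0.741, 0.496 → R0 = 3.299
x·lx·mx: 0, 0.729, 1.586, 1.62, 2.964, 2.48 → Σ = 9.379
T = 9.379 / 3.299 = 2.842983… → 2.843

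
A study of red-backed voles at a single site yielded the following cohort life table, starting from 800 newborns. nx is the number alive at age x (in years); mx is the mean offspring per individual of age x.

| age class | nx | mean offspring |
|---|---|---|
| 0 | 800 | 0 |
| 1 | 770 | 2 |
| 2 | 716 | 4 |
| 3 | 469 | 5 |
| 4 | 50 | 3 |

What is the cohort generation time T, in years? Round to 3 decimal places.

lx = nx/n0 = nx/800: 1, 0.9625, 0.895, 0.58625, 0.0625
lx·mx: 0, 1.925, 3.58, 2.93125, 0.1875 → R0 = 8.62375
x·lx·mx: 0, 1.925, 7.16, 8.79375, 0.75 → Σ = 18.62875
T = 18.62875 / 8.62375 = 2.160168… → 2.160

2.160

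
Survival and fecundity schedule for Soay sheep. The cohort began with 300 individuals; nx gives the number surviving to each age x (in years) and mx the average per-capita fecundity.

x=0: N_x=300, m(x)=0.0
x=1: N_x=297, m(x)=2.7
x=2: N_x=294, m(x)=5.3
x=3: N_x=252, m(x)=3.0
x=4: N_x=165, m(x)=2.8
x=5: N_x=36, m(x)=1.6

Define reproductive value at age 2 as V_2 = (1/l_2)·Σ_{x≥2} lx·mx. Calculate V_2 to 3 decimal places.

lx = nx/n0 = nx/300: 1, 0.99, 0.98, 0.84, 0.55, 0.12
lx·mx for x ≥ 2: 5.194, 2.52, 1.54, 0.192 → sum = 9.446
V_2 = 9.446 / l_2 = 9.446 / 0.98 = 9.638776… → 9.639

9.639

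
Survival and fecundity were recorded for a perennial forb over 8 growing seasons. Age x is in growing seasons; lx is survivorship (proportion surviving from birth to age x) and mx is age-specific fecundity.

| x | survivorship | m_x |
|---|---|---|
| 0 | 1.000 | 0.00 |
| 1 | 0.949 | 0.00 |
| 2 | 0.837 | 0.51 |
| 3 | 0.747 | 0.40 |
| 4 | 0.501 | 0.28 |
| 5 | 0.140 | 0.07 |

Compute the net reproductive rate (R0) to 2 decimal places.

lx·mx by age: 0, 0, 0.42687, 0.2988, 0.14028, 0.0098
R0 = Σ lx·mx = 0.87575 → 0.88

0.88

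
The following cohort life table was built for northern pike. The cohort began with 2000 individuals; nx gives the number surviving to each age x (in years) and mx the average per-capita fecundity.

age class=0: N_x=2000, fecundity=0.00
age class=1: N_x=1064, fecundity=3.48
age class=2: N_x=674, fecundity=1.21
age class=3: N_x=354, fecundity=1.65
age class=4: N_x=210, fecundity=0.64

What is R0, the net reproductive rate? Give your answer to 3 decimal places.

lx = nx/n0 = nx/2000: 1, 0.532, 0.337, 0.177, 0.105
lx·mx by age: 0, 1.85136, 0.40777, 0.29205, 0.0672
R0 = Σ lx·mx = 2.61838 → 2.618

2.618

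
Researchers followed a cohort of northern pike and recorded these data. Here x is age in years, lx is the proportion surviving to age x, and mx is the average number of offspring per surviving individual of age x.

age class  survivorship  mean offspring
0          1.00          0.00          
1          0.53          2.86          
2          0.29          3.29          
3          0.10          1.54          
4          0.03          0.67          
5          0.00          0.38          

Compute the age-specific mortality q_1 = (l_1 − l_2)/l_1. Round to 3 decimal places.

q_1 = (l_1 − l_2) / l_1 = (0.53 − 0.29) / 0.53
     = 0.24 / 0.53 = 0.45283… → 0.453

0.453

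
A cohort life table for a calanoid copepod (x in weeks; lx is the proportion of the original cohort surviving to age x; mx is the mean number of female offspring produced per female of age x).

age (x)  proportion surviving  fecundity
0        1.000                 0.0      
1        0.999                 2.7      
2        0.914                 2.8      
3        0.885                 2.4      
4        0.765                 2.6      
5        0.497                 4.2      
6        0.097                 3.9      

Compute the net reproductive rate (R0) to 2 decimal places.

lx·mx by age: 0, 2.6973, 2.5592, 2.124, 1.989, 2.0874, 0.3783
R0 = Σ lx·mx = 11.8352 → 11.84

11.84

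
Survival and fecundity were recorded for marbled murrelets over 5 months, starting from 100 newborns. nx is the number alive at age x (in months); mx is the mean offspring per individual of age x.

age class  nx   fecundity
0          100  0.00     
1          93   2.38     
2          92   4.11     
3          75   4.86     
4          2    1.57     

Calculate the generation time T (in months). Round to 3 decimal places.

lx = nx/n0 = nx/100: 1, 0.93, 0.92, 0.75, 0.02
lx·mx: 0, 2.2134, 3.7812, 3.645, 0.0314 → R0 = 9.671
x·lx·mx: 0, 2.2134, 7.5624, 10.935, 0.1256 → Σ = 20.8364
T = 20.8364 / 9.671 = 2.154524… → 2.155

2.155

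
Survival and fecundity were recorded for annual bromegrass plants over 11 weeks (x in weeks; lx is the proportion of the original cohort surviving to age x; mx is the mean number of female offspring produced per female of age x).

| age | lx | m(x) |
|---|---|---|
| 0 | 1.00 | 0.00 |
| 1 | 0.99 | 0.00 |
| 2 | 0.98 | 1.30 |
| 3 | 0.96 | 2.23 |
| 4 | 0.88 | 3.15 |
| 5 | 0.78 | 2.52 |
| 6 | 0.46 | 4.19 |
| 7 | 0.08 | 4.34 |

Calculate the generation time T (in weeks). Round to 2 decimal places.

4.21

lx·mx: 0, 0, 1.274, 2.1408, 2.772, 1.9656, 1.9274, 0.3472 → R0 = 10.427
x·lx·mx: 0, 0, 2.548, 6.4224, 11.088, 9.828, 11.5644, 2.4304 → Σ = 43.8812
T = 43.8812 / 10.427 = 4.20842… → 4.21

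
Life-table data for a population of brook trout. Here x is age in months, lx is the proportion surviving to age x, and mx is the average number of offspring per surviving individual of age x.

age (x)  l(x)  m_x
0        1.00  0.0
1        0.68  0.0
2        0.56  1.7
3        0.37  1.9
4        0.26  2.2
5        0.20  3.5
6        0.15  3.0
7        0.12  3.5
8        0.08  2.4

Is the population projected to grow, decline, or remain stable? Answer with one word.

R0 = Σ lx·mx = 0 + 0 + 0.952 + 0.703 + 0.572 + 0.7 + 0.45 + 0.42 + 0.192 = 3.989
R0 > 1, so the population is growing.

growing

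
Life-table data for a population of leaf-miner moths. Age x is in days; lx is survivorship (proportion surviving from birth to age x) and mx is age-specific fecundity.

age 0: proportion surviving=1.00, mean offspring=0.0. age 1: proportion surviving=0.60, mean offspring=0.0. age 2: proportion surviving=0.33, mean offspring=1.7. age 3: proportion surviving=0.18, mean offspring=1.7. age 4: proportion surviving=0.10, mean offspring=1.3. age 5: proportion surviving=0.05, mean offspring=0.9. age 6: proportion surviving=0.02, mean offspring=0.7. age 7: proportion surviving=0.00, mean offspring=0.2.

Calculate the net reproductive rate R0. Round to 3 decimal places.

lx·mx by age: 0, 0, 0.561, 0.306, 0.13, 0.045, 0.014, 0
R0 = Σ lx·mx = 1.056 → 1.056

1.056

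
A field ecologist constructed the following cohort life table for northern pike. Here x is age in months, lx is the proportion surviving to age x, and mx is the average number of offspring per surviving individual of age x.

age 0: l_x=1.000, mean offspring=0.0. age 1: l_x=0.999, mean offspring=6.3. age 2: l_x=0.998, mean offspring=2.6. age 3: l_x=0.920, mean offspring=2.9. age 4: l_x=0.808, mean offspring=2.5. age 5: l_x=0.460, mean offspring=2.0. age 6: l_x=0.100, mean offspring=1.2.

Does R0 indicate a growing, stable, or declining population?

growing

R0 = Σ lx·mx = 0 + 6.2937 + 2.5948 + 2.668 + 2.02 + 0.92 + 0.12 = 14.6165
R0 > 1, so the population is growing.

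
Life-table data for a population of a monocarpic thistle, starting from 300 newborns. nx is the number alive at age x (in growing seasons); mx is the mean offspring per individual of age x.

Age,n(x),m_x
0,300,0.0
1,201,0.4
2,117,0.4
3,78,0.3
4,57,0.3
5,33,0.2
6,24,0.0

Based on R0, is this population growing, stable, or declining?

declining

lx = nx/n0 = nx/300: 1, 0.67, 0.39, 0.26, 0.19, 0.11, 0.08
R0 = Σ lx·mx = 0 + 0.268 + 0.156 + 0.078 + 0.057 + 0.022 + 0 = 0.581
R0 < 1, so the population is declining.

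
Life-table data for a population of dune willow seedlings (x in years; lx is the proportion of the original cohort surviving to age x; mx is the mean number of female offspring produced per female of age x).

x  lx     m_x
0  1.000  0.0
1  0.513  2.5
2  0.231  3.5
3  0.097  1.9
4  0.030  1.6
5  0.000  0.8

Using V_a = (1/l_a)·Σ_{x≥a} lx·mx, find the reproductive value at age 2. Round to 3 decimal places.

lx·mx for x ≥ 2: 0.8085, 0.1843, 0.048, 0 → sum = 1.0408
V_2 = 1.0408 / l_2 = 1.0408 / 0.231 = 4.505628… → 4.506

4.506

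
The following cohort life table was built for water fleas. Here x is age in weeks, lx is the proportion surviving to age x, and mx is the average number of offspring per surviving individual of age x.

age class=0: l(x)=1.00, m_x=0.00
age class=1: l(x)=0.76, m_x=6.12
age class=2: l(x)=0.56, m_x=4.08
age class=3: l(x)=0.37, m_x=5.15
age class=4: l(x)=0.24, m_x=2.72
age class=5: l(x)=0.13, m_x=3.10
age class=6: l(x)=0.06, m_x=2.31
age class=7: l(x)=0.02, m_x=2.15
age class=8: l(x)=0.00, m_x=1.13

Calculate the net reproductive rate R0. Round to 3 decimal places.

10.079

lx·mx by age: 0, 4.6512, 2.2848, 1.9055, 0.6528, 0.403, 0.1386, 0.043, 0
R0 = Σ lx·mx = 10.0789 → 10.079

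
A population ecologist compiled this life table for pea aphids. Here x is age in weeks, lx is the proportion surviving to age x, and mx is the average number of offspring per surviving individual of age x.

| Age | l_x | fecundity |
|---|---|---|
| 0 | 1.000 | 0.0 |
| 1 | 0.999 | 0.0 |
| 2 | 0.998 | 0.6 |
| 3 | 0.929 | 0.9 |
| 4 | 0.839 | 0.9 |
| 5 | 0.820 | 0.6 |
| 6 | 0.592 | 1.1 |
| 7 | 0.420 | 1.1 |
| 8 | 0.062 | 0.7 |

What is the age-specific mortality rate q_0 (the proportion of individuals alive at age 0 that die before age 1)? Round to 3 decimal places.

0.001

q_0 = (l_0 − l_1) / l_0 = (1 − 0.999) / 1
     = 0.001 / 1 = 0.001 → 0.001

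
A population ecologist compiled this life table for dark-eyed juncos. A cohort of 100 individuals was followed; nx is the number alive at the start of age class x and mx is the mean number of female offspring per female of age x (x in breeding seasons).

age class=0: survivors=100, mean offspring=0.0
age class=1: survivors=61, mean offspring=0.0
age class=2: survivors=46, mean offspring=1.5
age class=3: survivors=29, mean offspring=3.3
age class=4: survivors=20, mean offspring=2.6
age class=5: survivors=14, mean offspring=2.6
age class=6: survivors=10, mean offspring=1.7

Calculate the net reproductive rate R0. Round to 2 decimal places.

2.70

lx = nx/n0 = nx/100: 1, 0.61, 0.46, 0.29, 0.2, 0.14, 0.1
lx·mx by age: 0, 0, 0.69, 0.957, 0.52, 0.364, 0.17
R0 = Σ lx·mx = 2.701 → 2.70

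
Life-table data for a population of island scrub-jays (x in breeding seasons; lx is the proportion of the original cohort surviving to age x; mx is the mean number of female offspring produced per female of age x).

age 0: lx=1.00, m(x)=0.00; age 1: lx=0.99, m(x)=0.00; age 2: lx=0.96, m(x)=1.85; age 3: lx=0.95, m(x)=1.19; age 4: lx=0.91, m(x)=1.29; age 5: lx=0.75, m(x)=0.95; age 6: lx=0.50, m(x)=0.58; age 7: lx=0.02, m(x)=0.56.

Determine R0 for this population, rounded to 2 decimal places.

5.09

lx·mx by age: 0, 0, 1.776, 1.1305, 1.1739, 0.7125, 0.29, 0.0112
R0 = Σ lx·mx = 5.0941 → 5.09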